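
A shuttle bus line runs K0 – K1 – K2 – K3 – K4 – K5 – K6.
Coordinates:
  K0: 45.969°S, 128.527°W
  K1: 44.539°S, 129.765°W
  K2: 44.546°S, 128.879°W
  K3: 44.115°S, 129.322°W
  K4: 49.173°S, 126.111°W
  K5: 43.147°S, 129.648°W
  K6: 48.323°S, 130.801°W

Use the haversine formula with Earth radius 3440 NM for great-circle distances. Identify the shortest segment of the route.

Leg distances:
K0→K1: 100.5 NM
K1→K2: 37.9 NM
K2→K3: 32.1 NM
K3→K4: 331.2 NM
K4→K5: 390.4 NM
K5→K6: 314.5 NM
The shortest leg is K2–K3 at 32.1 NM.

K2–K3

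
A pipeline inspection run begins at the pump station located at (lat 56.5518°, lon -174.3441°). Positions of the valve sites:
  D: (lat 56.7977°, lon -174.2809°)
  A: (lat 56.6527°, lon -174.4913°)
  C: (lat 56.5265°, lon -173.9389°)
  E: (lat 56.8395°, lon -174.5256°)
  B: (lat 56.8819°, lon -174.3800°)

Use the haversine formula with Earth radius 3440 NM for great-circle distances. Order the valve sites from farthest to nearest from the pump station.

B, E, D, C, A

Computing each great-circle distance from (lat 56.5518°, lon -174.3441°):
B (lat 56.8819°, lon -174.3800°): 19.9 NM
E (lat 56.8395°, lon -174.5256°): 18.3 NM
D (lat 56.7977°, lon -174.2809°): 14.9 NM
C (lat 56.5265°, lon -173.9389°): 13.5 NM
A (lat 56.6527°, lon -174.4913°): 7.8 NM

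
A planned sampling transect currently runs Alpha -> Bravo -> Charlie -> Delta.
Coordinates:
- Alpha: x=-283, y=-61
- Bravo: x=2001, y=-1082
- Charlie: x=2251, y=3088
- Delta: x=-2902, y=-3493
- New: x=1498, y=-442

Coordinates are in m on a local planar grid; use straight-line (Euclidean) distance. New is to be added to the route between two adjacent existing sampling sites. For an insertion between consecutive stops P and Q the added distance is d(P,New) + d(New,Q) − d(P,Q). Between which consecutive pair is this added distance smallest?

Added distance for inserting New between each consecutive pair:
Alpha–Bravo: 133.5 m
Bravo–Charlie: 245.9 m
Charlie–Delta: 605.3 m
Smallest added distance is 133.5 m, inserting between Alpha and Bravo.

between Alpha and Bravo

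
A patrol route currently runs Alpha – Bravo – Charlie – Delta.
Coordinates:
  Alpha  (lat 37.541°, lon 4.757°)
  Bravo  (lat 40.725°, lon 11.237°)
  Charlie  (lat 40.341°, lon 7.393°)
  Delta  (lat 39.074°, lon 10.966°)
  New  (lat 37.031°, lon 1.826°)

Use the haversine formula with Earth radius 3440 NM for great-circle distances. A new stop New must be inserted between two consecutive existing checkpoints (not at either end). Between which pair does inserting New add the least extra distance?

Added distance for inserting New between each consecutive pair:
Alpha–Bravo: 278.5 NM
Bravo–Charlie: 643.2 NM
Charlie–Delta: 595.1 NM
Smallest added distance is 278.5 NM, inserting between Alpha and Bravo.

between Alpha and Bravo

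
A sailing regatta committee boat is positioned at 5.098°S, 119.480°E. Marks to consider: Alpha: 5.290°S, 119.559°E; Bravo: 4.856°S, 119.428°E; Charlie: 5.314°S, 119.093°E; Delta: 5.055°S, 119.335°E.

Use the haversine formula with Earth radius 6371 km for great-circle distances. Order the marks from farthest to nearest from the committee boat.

Charlie, Bravo, Alpha, Delta

Distances from the committee boat:
Charlie 5.314°S, 119.093°E: 49.1 km
Bravo 4.856°S, 119.428°E: 27.5 km
Alpha 5.290°S, 119.559°E: 23.1 km
Delta 5.055°S, 119.335°E: 16.8 km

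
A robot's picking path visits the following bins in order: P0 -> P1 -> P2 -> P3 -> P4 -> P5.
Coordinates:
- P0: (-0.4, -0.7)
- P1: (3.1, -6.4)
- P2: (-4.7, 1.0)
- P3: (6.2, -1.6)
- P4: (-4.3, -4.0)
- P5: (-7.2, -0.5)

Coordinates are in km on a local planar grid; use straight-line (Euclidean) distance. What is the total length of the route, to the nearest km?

Leg distances:
P0→P1: 6.7 km  (cumulative 6.7 km)
P1→P2: 10.8 km  (cumulative 17.4 km)
P2→P3: 11.2 km  (cumulative 28.6 km)
P3→P4: 10.8 km  (cumulative 39.4 km)
P4→P5: 4.5 km  (cumulative 44.0 km)
Total route length ≈ 44 km.

44 km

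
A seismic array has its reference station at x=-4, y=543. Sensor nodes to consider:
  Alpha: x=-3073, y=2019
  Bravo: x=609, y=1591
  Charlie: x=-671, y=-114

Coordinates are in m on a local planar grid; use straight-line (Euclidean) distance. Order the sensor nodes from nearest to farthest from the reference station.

Charlie, Bravo, Alpha

Distance from the reference station at x=-4, y=543 to each:
Charlie x=-671, y=-114: 936.2 m
Bravo x=609, y=1591: 1214.1 m
Alpha x=-3073, y=2019: 3405.5 m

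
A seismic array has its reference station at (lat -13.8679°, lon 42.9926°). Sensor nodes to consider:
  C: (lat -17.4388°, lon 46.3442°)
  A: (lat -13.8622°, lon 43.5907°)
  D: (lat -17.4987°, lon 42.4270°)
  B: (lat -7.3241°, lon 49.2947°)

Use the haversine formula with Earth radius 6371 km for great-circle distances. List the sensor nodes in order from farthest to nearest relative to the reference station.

Distance from the reference station at (lat -13.8679°, lon 42.9926°) to each:
B (lat -7.3241°, lon 49.2947°): 1001.7 km
C (lat -17.4388°, lon 46.3442°): 535.2 km
D (lat -17.4987°, lon 42.4270°): 408.2 km
A (lat -13.8622°, lon 43.5907°): 64.6 km

B, C, D, A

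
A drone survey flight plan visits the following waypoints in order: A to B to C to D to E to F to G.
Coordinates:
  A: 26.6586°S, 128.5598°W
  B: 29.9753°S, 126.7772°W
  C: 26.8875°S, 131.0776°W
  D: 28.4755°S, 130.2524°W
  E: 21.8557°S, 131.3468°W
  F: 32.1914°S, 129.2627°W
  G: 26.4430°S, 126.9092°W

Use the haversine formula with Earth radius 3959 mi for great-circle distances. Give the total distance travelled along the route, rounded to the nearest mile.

Leg distances:
A→B: 253.5 mi  (cumulative 253.5 mi)
B→C: 337.3 mi  (cumulative 590.8 mi)
C→D: 120.8 mi  (cumulative 711.6 mi)
D→E: 462.5 mi  (cumulative 1174.1 mi)
E→F: 725.5 mi  (cumulative 1899.6 mi)
F→G: 421.7 mi  (cumulative 2321.4 mi)
Total route length ≈ 2321 mi.

2321 mi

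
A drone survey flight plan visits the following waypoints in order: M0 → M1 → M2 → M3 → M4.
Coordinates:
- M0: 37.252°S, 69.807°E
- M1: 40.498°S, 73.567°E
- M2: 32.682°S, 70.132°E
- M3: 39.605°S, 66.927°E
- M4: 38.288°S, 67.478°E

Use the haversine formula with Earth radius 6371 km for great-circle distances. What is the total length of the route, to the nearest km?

2383 km

Leg distances:
M0→M1: 485.9 km  (cumulative 485.9 km)
M1→M2: 921.4 km  (cumulative 1407.3 km)
M2→M3: 821.7 km  (cumulative 2229.0 km)
M3→M4: 154.0 km  (cumulative 2383.0 km)
Total route length ≈ 2383 km.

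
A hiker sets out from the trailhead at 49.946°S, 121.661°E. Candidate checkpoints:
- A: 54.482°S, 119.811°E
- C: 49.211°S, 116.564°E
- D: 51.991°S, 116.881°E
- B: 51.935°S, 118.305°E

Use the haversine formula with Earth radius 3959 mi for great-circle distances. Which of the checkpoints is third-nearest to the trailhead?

D

Distance to each, sorted:
B: 200.6 mi
C: 233.9 mi
D: 251.4 mi
A: 323.0 mi
The third-nearest is D at 251.4 mi.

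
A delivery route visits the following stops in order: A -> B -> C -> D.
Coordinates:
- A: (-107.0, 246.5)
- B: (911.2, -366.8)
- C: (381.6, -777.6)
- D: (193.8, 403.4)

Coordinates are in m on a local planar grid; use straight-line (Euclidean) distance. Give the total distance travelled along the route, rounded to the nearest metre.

3055 m

Leg distances:
A→B: 1188.6 m  (cumulative 1188.6 m)
B→C: 670.2 m  (cumulative 1858.9 m)
C→D: 1195.8 m  (cumulative 3054.7 m)
Total route length ≈ 3055 m.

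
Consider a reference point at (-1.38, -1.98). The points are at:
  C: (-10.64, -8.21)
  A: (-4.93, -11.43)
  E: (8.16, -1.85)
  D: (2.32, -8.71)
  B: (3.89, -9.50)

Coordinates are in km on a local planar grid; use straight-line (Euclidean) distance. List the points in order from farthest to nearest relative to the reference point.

C, A, E, B, D

Distances from the reference point:
C (-10.64, -8.21): 11.2 km
A (-4.93, -11.43): 10.1 km
E (8.16, -1.85): 9.5 km
B (3.89, -9.50): 9.2 km
D (2.32, -8.71): 7.7 km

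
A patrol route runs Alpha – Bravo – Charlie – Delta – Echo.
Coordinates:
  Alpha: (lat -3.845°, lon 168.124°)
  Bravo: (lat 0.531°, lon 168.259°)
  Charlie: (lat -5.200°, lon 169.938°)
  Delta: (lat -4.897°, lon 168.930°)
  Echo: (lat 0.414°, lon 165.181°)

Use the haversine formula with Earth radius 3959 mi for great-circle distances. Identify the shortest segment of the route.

Charlie–Delta

Leg distances:
Alpha→Bravo: 302.5 mi
Bravo→Charlie: 412.6 mi
Charlie→Delta: 72.5 mi
Delta→Echo: 449.0 mi
The shortest leg is Charlie–Delta at 72.5 mi.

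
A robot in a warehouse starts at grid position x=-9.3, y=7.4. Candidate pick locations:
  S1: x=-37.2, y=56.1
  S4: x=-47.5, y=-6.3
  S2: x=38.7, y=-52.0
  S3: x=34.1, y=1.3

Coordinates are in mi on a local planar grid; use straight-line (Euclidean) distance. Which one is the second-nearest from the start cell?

S3

Distance to each, sorted:
S4: 40.6 mi
S3: 43.8 mi
S1: 56.1 mi
S2: 76.4 mi
The second-nearest is S3 at 43.8 mi.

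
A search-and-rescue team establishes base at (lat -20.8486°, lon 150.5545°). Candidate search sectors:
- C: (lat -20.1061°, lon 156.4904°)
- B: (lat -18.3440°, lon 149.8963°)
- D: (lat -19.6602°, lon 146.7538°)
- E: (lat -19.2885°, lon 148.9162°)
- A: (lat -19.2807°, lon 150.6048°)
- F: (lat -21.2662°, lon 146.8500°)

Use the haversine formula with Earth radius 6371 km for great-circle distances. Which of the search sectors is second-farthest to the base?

Distance to each, sorted:
C: 623.8 km
D: 417.9 km
F: 387.2 km
B: 286.9 km
E: 243.7 km
A: 174.4 km
The second-farthest is D at 417.9 km.

D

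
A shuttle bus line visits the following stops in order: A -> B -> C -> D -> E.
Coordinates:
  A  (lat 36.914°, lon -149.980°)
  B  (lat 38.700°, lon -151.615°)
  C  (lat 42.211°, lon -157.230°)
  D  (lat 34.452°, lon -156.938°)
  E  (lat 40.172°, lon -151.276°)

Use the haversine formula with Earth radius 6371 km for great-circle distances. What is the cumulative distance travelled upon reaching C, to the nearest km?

860 km

Leg distances:
A→B: 245.1 km  (cumulative 245.1 km)
B→C: 614.7 km  (cumulative 859.8 km)
Cumulative distance at C ≈ 860 km.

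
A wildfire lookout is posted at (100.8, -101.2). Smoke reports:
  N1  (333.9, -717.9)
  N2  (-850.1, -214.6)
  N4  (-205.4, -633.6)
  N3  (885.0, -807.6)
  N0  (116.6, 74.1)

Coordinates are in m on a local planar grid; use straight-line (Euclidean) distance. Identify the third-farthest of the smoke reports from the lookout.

N1

Distance to each, sorted:
N3: 1055.4 m
N2: 957.6 m
N1: 659.3 m
N4: 614.2 m
N0: 176.0 m
The third-farthest is N1 at 659.3 m.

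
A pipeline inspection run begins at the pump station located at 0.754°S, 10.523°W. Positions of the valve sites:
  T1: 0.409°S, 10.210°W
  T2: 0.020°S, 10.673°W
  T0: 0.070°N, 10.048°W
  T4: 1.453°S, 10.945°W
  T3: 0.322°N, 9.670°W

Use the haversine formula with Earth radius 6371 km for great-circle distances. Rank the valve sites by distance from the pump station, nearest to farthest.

T1, T2, T4, T0, T3

Distances from the pump station:
T1 0.409°S, 10.210°W: 51.8 km
T2 0.020°S, 10.673°W: 83.3 km
T4 1.453°S, 10.945°W: 90.8 km
T0 0.070°N, 10.048°W: 105.8 km
T3 0.322°N, 9.670°W: 152.7 km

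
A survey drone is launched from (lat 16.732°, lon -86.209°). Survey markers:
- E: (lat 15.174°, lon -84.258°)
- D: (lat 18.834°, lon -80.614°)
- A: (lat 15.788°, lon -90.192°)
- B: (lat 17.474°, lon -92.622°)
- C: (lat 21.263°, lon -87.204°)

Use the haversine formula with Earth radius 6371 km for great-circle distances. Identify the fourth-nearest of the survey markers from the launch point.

D

Distances from the launch point ((lat 16.732°, lon -86.209°)):
E: 271.1 km
A: 437.9 km
C: 514.6 km
D: 636.8 km
B: 686.5 km
The fourth-nearest is D at 636.8 km.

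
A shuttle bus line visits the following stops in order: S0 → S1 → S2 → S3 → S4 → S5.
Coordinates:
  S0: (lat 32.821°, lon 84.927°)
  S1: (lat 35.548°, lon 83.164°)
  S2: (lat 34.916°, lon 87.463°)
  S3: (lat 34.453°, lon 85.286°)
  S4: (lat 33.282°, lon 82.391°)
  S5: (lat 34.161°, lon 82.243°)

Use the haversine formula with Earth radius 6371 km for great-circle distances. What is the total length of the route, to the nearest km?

1342 km

Leg distances:
S0→S1: 343.9 km  (cumulative 343.9 km)
S1→S2: 396.7 km  (cumulative 740.6 km)
S2→S3: 205.6 km  (cumulative 946.2 km)
S3→S4: 297.3 km  (cumulative 1243.5 km)
S4→S5: 98.7 km  (cumulative 1342.1 km)
Total route length ≈ 1342 km.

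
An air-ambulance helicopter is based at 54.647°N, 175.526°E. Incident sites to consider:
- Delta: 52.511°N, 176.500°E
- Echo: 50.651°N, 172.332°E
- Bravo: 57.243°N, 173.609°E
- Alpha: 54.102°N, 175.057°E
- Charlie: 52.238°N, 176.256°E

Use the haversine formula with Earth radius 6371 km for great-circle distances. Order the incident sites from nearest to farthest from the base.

Distances from the base:
Alpha 54.102°N, 175.057°E: 67.8 km
Delta 52.511°N, 176.500°E: 246.1 km
Charlie 52.238°N, 176.256°E: 272.2 km
Bravo 57.243°N, 173.609°E: 312.3 km
Echo 50.651°N, 172.332°E: 493.7 km

Alpha, Delta, Charlie, Bravo, Echo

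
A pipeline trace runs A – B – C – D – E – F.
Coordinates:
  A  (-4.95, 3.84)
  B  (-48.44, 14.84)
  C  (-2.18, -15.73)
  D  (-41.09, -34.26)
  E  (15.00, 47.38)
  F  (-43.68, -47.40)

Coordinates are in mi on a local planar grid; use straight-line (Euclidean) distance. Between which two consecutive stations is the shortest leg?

C–D

Leg distances:
A→B: 44.9 mi
B→C: 55.4 mi
C→D: 43.1 mi
D→E: 99.1 mi
E→F: 111.5 mi
The shortest leg is C–D at 43.1 mi.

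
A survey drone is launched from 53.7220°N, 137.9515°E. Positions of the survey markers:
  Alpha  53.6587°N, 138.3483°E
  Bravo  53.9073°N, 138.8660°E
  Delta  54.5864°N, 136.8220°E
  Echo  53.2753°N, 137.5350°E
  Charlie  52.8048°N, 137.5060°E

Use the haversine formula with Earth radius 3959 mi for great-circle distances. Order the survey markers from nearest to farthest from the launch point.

Alpha, Echo, Bravo, Charlie, Delta

Computing each great-circle distance from 53.7220°N, 137.9515°E:
Alpha 53.6587°N, 138.3483°E: 16.8 mi
Echo 53.2753°N, 137.5350°E: 35.3 mi
Bravo 53.9073°N, 138.8660°E: 39.4 mi
Charlie 52.8048°N, 137.5060°E: 66.0 mi
Delta 54.5864°N, 136.8220°E: 75.2 mi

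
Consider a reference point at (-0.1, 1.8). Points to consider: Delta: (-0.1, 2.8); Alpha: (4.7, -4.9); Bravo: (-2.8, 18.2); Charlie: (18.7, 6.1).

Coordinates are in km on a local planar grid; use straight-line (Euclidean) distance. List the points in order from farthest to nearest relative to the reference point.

Distances from the reference point:
Charlie (18.7, 6.1): 19.3 km
Bravo (-2.8, 18.2): 16.6 km
Alpha (4.7, -4.9): 8.2 km
Delta (-0.1, 2.8): 1.0 km

Charlie, Bravo, Alpha, Delta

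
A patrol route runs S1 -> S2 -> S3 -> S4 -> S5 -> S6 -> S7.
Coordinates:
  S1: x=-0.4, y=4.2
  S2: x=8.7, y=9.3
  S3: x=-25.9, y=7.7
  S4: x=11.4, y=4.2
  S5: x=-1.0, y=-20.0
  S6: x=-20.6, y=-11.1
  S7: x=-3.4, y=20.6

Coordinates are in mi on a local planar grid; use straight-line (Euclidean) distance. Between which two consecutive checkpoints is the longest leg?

Leg distances:
S1→S2: 10.4 mi
S2→S3: 34.6 mi
S3→S4: 37.5 mi
S4→S5: 27.2 mi
S5→S6: 21.5 mi
S6→S7: 36.1 mi
The longest leg is S3–S4 at 37.5 mi.

S3–S4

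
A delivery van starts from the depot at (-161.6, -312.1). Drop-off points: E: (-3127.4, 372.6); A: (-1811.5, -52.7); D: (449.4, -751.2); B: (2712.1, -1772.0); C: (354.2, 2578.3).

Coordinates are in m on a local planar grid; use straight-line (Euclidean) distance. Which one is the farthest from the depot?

Distance to each, sorted:
B: 3223.3 m
E: 3043.8 m
C: 2936.1 m
A: 1670.2 m
D: 752.4 m
The farthest is B at 3223.3 m.

B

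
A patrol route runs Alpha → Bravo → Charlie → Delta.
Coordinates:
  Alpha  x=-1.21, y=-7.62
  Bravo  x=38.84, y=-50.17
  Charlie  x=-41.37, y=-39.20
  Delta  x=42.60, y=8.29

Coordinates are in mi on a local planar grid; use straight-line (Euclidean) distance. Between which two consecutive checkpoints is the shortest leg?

Alpha–Bravo

Leg distances:
Alpha→Bravo: 58.4 mi
Bravo→Charlie: 81.0 mi
Charlie→Delta: 96.5 mi
The shortest leg is Alpha–Bravo at 58.4 mi.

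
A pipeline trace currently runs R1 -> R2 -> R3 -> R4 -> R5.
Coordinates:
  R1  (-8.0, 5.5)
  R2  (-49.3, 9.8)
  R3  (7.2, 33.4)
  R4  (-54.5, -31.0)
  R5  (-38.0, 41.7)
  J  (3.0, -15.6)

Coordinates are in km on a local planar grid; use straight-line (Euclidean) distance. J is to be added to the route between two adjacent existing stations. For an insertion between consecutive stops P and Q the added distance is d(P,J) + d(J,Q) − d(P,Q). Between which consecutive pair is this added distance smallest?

between R3 and R4

Added distance for inserting J between each consecutive pair:
R1–R2: 40.4 km
R2–R3: 46.1 km
R3–R4: 19.5 km
R4–R5: 55.4 km
Smallest added distance is 19.5 km, inserting between R3 and R4.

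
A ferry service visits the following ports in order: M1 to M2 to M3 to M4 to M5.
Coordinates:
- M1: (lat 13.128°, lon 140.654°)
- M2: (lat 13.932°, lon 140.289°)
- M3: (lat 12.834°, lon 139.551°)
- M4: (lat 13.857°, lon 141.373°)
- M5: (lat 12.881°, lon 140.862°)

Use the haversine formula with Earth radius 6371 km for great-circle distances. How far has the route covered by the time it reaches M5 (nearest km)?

593 km

Leg distances:
M1→M2: 97.7 km  (cumulative 97.7 km)
M2→M3: 145.9 km  (cumulative 243.6 km)
M3→M4: 227.6 km  (cumulative 471.2 km)
M4→M5: 121.8 km  (cumulative 593.0 km)
Cumulative distance at M5 ≈ 593 km.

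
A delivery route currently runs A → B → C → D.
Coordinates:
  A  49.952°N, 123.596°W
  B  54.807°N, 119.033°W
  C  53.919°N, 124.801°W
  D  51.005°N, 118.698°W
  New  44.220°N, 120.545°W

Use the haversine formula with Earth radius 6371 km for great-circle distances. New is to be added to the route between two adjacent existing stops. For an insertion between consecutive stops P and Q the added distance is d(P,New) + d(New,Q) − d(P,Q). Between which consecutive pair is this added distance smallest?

between A and B

Added distance for inserting New between each consecutive pair:
A–B: 1237.9 km
B–C: 1917.4 km
C–D: 1363.6 km
Smallest added distance is 1237.9 km, inserting between A and B.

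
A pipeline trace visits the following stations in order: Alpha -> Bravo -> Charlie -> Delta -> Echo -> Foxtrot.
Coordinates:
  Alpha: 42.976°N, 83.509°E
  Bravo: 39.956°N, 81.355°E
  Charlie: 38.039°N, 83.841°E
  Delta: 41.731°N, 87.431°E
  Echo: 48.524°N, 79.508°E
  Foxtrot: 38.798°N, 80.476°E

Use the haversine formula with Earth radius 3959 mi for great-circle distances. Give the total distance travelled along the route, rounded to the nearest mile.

2024 mi

Leg distances:
Alpha→Bravo: 236.6 mi  (cumulative 236.6 mi)
Bravo→Charlie: 188.0 mi  (cumulative 424.6 mi)
Charlie→Delta: 318.2 mi  (cumulative 742.9 mi)
Delta→Echo: 607.2 mi  (cumulative 1350.1 mi)
Echo→Foxtrot: 673.8 mi  (cumulative 2023.8 mi)
Total route length ≈ 2024 mi.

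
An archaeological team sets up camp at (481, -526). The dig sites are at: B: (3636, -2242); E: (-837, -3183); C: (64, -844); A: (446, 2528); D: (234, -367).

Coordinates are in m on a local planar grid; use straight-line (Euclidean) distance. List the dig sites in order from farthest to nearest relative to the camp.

Computing each straight-line distance from (481, -526):
B (3636, -2242): 3591.5 m
A (446, 2528): 3054.2 m
E (-837, -3183): 2965.9 m
C (64, -844): 524.4 m
D (234, -367): 293.8 m

B, A, E, C, D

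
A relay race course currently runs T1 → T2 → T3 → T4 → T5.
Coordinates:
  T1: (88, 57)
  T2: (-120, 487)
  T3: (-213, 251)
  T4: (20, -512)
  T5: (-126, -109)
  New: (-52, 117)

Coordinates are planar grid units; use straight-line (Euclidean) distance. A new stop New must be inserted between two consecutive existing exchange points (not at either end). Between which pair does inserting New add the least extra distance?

between T3 and T4

Added distance for inserting New between each consecutive pair:
T1–T2: 50.8
T2–T3: 332.0
T3–T4: 44.8
T4–T5: 442.3
Smallest added distance is 44.8, inserting between T3 and T4.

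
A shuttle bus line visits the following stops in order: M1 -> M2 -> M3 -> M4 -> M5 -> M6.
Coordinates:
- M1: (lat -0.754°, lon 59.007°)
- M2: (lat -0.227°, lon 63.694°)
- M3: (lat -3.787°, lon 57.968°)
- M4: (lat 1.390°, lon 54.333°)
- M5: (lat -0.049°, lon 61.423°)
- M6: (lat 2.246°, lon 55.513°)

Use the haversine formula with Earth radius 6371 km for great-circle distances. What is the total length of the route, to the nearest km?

Leg distances:
M1→M2: 524.4 km  (cumulative 524.4 km)
M2→M3: 749.3 km  (cumulative 1273.7 km)
M3→M4: 703.3 km  (cumulative 1977.0 km)
M4→M5: 804.4 km  (cumulative 2781.4 km)
M5→M6: 704.8 km  (cumulative 3486.2 km)
Total route length ≈ 3486 km.

3486 km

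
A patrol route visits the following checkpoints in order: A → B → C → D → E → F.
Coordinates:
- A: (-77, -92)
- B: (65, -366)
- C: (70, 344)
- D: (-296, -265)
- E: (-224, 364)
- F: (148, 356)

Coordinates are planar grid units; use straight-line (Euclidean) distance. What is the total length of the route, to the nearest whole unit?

2734

Leg distances:
A→B: 308.6  (cumulative 308.6)
B→C: 710.0  (cumulative 1018.6)
C→D: 710.5  (cumulative 1729.1)
D→E: 633.1  (cumulative 2362.3)
E→F: 372.1  (cumulative 2734.3)
Total route length ≈ 2734.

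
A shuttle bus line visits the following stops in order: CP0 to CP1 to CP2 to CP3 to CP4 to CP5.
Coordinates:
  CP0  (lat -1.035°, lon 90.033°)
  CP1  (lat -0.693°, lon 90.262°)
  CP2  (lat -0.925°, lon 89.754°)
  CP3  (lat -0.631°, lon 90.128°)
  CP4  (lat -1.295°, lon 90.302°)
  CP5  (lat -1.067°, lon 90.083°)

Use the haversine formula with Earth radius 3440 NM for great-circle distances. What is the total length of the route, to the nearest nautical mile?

Leg distances:
CP0→CP1: 24.7 NM  (cumulative 24.7 NM)
CP1→CP2: 33.5 NM  (cumulative 58.2 NM)
CP2→CP3: 28.6 NM  (cumulative 86.8 NM)
CP3→CP4: 41.2 NM  (cumulative 128.0 NM)
CP4→CP5: 19.0 NM  (cumulative 147.0 NM)
Total route length ≈ 147 NM.

147 NM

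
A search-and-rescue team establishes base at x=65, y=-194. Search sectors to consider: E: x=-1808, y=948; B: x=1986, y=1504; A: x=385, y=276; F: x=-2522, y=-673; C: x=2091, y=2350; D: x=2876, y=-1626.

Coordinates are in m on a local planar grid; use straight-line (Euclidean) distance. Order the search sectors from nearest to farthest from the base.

Distances from the base:
A x=385, y=276: 568.6 m
E x=-1808, y=948: 2193.7 m
B x=1986, y=1504: 2563.9 m
F x=-2522, y=-673: 2631.0 m
D x=2876, y=-1626: 3154.7 m
C x=2091, y=2350: 3252.2 m

A, E, B, F, D, C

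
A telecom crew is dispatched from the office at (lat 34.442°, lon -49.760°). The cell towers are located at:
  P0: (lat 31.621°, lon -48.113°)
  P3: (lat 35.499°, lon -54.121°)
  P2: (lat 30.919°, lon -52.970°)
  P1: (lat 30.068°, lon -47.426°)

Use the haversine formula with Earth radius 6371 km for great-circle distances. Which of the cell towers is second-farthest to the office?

Distances from the office ((lat 34.442°, lon -49.760°)):
P1: 533.5 km
P2: 493.6 km
P3: 414.3 km
P0: 349.2 km
The second-farthest is P2 at 493.6 km.

P2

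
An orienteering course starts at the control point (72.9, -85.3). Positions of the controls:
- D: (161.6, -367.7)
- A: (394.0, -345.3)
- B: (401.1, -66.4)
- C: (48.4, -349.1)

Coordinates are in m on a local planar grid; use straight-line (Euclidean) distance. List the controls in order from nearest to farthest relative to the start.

Computing each straight-line distance from (72.9, -85.3):
C (48.4, -349.1): 264.9 m
D (161.6, -367.7): 296.0 m
B (401.1, -66.4): 328.7 m
A (394.0, -345.3): 413.2 m

C, D, B, A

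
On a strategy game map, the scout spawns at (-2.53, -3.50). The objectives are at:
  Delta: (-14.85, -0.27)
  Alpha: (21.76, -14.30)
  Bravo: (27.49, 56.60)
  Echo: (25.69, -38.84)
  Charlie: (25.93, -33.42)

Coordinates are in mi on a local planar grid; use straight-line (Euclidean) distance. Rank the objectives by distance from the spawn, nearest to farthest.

Distances from the spawn:
Delta (-14.85, -0.27): 12.7 mi
Alpha (21.76, -14.30): 26.6 mi
Charlie (25.93, -33.42): 41.3 mi
Echo (25.69, -38.84): 45.2 mi
Bravo (27.49, 56.60): 67.2 mi

Delta, Alpha, Charlie, Echo, Bravo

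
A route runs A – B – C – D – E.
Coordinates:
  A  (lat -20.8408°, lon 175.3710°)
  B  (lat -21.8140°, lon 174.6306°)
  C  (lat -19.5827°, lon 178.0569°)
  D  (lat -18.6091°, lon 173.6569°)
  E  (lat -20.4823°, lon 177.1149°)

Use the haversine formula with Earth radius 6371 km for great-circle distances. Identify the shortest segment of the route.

Leg distances:
A→B: 132.6 km
B→C: 434.2 km
C→D: 474.8 km
D→E: 417.9 km
The shortest leg is A–B at 132.6 km.

A–B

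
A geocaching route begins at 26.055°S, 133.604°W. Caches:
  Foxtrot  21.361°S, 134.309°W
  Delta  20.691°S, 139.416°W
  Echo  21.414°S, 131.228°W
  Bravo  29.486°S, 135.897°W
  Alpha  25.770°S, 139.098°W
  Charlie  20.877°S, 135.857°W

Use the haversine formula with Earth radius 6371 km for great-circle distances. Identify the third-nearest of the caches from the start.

Distance to each, sorted:
Bravo: 443.2 km
Foxtrot: 526.9 km
Alpha: 550.4 km
Echo: 569.9 km
Charlie: 619.9 km
Delta: 841.0 km
The third-nearest is Alpha at 550.4 km.

Alpha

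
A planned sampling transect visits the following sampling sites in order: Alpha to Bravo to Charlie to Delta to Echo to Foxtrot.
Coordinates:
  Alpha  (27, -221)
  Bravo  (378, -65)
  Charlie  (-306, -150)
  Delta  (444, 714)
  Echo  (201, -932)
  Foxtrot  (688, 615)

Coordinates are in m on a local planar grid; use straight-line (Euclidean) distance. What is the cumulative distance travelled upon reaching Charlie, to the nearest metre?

1073 m

Leg distances:
Alpha→Bravo: 384.1 m  (cumulative 384.1 m)
Bravo→Charlie: 689.3 m  (cumulative 1073.4 m)
Cumulative distance at Charlie ≈ 1073 m.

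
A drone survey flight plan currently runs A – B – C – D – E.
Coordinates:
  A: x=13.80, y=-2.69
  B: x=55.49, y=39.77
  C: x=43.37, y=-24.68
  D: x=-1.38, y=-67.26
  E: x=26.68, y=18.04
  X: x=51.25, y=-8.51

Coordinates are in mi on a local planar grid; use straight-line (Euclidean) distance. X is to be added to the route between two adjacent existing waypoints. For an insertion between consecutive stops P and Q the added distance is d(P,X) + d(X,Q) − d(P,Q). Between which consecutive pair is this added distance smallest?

Added distance for inserting X between each consecutive pair:
A–B: 26.9 mi
B–C: 0.9 mi
C–D: 35.1 mi
D–E: 25.3 mi
Smallest added distance is 0.9 mi, inserting between B and C.

between B and C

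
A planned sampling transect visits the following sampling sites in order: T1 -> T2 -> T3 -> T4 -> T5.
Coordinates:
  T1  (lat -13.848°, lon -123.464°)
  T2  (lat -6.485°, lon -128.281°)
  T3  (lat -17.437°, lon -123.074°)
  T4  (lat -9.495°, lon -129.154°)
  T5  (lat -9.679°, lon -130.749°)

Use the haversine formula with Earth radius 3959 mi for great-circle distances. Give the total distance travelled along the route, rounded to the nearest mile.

Leg distances:
T1→T2: 605.0 mi  (cumulative 605.0 mi)
T2→T3: 834.3 mi  (cumulative 1439.3 mi)
T3→T4: 683.9 mi  (cumulative 2123.3 mi)
T4→T5: 109.4 mi  (cumulative 2232.7 mi)
Total route length ≈ 2233 mi.

2233 mi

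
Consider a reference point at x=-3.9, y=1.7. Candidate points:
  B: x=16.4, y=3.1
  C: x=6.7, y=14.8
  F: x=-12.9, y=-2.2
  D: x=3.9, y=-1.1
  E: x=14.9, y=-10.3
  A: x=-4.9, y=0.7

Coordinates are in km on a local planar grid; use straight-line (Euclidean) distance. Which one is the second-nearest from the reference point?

Distance to each, sorted:
A: 1.4 km
D: 8.3 km
F: 9.8 km
C: 16.9 km
B: 20.3 km
E: 22.3 km
The second-nearest is D at 8.3 km.

D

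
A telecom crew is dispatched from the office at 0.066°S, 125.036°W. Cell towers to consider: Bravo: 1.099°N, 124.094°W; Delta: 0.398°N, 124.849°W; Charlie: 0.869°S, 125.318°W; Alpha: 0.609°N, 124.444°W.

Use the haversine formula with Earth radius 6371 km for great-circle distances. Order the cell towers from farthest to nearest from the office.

Bravo, Alpha, Charlie, Delta

Computing each great-circle distance from 0.066°S, 125.036°W:
Bravo 1.099°N, 124.094°W: 166.6 km
Alpha 0.609°N, 124.444°W: 99.8 km
Charlie 0.869°S, 125.318°W: 94.6 km
Delta 0.398°N, 124.849°W: 55.6 km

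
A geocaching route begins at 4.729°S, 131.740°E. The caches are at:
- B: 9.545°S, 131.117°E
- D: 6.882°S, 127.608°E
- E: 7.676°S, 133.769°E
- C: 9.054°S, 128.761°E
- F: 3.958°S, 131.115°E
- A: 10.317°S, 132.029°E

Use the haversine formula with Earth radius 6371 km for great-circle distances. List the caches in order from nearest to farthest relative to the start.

Distances from the start:
F 3.958°S, 131.115°E: 110.2 km
E 7.676°S, 133.769°E: 397.1 km
D 6.882°S, 127.608°E: 516.0 km
B 9.545°S, 131.117°E: 539.9 km
C 9.054°S, 128.761°E: 582.6 km
A 10.317°S, 132.029°E: 622.2 km

F, E, D, B, C, A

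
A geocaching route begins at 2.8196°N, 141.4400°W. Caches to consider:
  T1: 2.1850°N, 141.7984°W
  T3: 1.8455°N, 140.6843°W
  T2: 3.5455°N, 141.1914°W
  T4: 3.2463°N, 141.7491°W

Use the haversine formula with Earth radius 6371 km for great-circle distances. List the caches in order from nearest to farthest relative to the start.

T4, T1, T2, T3

Computing each great-circle distance from 2.8196°N, 141.4400°W:
T4 3.2463°N, 141.7491°W: 58.6 km
T1 2.1850°N, 141.7984°W: 81.0 km
T2 3.5455°N, 141.1914°W: 85.3 km
T3 1.8455°N, 140.6843°W: 137.0 km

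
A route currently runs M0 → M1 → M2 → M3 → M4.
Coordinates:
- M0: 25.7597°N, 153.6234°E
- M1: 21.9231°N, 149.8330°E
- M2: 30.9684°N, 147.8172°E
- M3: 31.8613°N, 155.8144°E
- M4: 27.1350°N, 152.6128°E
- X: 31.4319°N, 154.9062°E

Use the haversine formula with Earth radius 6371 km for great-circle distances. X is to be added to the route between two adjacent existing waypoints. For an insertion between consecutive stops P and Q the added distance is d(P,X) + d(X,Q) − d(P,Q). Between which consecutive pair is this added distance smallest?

Added distance for inserting X between each consecutive pair:
M0–M1: 1239.0 km
M1–M2: 821.4 km
M2–M3: 9.3 km
M3–M4: 15.3 km
Smallest added distance is 9.3 km, inserting between M2 and M3.

between M2 and M3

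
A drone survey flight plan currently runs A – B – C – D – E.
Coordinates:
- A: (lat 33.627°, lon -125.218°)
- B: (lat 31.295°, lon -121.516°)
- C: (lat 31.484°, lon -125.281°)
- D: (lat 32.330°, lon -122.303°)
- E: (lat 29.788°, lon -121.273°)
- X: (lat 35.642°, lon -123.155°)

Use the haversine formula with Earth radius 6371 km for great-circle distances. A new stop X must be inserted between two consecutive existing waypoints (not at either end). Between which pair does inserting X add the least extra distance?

between A and B

Added distance for inserting X between each consecutive pair:
A–B: 366.2 km
B–C: 651.2 km
C–D: 582.7 km
D–E: 751.6 km
Smallest added distance is 366.2 km, inserting between A and B.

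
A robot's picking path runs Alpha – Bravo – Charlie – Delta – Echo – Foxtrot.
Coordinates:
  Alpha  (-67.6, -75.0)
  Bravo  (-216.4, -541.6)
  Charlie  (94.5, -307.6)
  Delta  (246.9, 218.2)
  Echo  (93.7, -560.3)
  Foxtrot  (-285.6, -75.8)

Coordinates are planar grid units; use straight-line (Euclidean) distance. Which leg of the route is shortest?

Bravo–Charlie

Leg distances:
Alpha→Bravo: 489.8
Bravo→Charlie: 389.1
Charlie→Delta: 547.4
Delta→Echo: 793.4
Echo→Foxtrot: 615.3
The shortest leg is Bravo–Charlie at 389.1.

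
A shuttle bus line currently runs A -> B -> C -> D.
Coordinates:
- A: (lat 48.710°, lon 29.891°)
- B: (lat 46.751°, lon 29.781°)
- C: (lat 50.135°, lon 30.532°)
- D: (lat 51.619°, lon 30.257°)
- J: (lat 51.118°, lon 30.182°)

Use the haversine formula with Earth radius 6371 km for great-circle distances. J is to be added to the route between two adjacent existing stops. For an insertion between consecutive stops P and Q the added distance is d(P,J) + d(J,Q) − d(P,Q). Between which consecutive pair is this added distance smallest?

Added distance for inserting J between each consecutive pair:
A–B: 537.0 km
B–C: 218.2 km
C–D: 1.9 km
Smallest added distance is 1.9 km, inserting between C and D.

between C and D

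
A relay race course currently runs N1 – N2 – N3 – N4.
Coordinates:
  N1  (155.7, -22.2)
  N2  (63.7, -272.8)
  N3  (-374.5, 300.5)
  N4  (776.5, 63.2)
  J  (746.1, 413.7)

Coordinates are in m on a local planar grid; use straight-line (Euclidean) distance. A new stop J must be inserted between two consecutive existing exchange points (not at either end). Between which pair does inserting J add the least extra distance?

Added distance for inserting J between each consecutive pair:
N1–N2: 1434.9 m
N2–N3: 1372.7 m
N3–N4: 302.9 m
Smallest added distance is 302.9 m, inserting between N3 and N4.

between N3 and N4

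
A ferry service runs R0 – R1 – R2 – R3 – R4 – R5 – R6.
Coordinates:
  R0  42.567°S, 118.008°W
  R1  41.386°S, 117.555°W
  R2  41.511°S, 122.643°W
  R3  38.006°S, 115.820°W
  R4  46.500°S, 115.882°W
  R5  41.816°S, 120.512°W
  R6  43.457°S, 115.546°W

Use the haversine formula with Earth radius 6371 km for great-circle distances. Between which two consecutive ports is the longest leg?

Leg distances:
R0→R1: 136.6 km
R1→R2: 424.2 km
R2→R3: 701.1 km
R3→R4: 944.5 km
R4→R5: 638.3 km
R5→R6: 445.2 km
The longest leg is R3–R4 at 944.5 km.

R3–R4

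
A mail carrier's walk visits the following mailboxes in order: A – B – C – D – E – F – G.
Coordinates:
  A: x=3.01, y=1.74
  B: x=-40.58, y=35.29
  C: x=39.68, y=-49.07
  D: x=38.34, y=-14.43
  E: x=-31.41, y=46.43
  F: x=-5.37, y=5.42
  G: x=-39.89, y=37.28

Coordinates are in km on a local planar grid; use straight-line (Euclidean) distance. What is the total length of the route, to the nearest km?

394 km

Leg distances:
A→B: 55.0 km  (cumulative 55.0 km)
B→C: 116.4 km  (cumulative 171.4 km)
C→D: 34.7 km  (cumulative 206.1 km)
D→E: 92.6 km  (cumulative 298.7 km)
E→F: 48.6 km  (cumulative 347.3 km)
F→G: 47.0 km  (cumulative 394.2 km)
Total route length ≈ 394 km.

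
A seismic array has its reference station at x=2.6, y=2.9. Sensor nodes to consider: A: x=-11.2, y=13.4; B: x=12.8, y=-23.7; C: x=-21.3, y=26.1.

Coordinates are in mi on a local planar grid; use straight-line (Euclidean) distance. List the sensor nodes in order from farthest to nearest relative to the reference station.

C, B, A

Distances from the reference station:
C x=-21.3, y=26.1: 33.3 mi
B x=12.8, y=-23.7: 28.5 mi
A x=-11.2, y=13.4: 17.3 mi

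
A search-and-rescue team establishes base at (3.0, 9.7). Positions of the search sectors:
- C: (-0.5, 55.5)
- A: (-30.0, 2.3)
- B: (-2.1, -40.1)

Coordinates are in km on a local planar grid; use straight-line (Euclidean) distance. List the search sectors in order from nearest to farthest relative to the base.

A, C, B

Computing each straight-line distance from (3.0, 9.7):
A (-30.0, 2.3): 33.8 km
C (-0.5, 55.5): 45.9 km
B (-2.1, -40.1): 50.1 km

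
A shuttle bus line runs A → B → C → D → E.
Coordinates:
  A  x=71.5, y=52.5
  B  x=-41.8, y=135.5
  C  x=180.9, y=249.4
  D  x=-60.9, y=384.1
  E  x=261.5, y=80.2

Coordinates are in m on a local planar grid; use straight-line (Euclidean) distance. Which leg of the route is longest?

Leg distances:
A→B: 140.4 m
B→C: 250.1 m
C→D: 276.8 m
D→E: 443.1 m
The longest leg is D–E at 443.1 m.

D–E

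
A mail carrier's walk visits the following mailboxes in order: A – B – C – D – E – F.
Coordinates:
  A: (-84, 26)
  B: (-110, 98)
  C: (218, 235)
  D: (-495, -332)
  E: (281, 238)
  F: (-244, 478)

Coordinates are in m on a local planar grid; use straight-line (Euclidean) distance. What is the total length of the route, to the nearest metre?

2883 m

Leg distances:
A→B: 76.6 m  (cumulative 76.6 m)
B→C: 355.5 m  (cumulative 432.0 m)
C→D: 911.0 m  (cumulative 1343.0 m)
D→E: 962.8 m  (cumulative 2305.8 m)
E→F: 577.3 m  (cumulative 2883.1 m)
Total route length ≈ 2883 m.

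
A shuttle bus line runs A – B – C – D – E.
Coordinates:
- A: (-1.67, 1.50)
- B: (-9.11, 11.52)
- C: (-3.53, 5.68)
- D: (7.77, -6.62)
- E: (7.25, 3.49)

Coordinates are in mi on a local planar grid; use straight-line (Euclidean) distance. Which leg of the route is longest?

C–D

Leg distances:
A→B: 12.5 mi
B→C: 8.1 mi
C→D: 16.7 mi
D→E: 10.1 mi
The longest leg is C–D at 16.7 mi.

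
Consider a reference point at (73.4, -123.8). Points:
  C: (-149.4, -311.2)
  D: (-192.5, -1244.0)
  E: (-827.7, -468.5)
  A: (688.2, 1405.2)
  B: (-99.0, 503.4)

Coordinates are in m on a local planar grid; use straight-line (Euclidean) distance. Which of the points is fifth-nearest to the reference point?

A

Distances from the reference point ((73.4, -123.8)):
C: 291.1 m
B: 650.5 m
E: 964.8 m
D: 1151.3 m
A: 1648.0 m
The fifth-nearest is A at 1648.0 m.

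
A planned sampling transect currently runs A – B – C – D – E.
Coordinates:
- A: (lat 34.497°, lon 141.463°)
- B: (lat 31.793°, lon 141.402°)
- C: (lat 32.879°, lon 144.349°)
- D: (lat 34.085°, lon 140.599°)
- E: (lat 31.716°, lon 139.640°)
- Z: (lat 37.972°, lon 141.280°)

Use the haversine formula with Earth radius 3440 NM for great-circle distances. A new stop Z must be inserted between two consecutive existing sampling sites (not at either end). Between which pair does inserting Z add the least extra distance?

between C and D

Added distance for inserting Z between each consecutive pair:
A–B: 417.5 NM
B–C: 548.5 NM
C–D: 375.1 NM
D–E: 469.7 NM
Smallest added distance is 375.1 NM, inserting between C and D.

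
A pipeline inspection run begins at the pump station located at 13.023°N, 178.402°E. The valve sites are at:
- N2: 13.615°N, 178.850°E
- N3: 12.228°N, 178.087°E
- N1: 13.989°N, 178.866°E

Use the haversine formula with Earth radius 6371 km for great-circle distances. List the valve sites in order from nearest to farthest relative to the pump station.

Computing each great-circle distance from 13.023°N, 178.402°E:
N2 13.615°N, 178.850°E: 81.8 km
N3 12.228°N, 178.087°E: 94.8 km
N1 13.989°N, 178.866°E: 118.6 km

N2, N3, N1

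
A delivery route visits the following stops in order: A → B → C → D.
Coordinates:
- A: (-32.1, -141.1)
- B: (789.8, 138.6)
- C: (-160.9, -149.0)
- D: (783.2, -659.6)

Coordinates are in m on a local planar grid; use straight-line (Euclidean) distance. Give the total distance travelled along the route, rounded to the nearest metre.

Leg distances:
A→B: 868.2 m  (cumulative 868.2 m)
B→C: 993.2 m  (cumulative 1861.4 m)
C→D: 1073.3 m  (cumulative 2934.8 m)
Total route length ≈ 2935 m.

2935 m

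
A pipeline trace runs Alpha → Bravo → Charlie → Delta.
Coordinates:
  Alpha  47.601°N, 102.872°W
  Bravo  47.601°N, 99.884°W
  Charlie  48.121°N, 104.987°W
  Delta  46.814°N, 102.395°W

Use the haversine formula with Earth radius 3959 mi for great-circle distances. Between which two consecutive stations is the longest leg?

Leg distances:
Alpha→Bravo: 139.2 mi
Bravo→Charlie: 239.2 mi
Charlie→Delta: 151.0 mi
The longest leg is Bravo–Charlie at 239.2 mi.

Bravo–Charlie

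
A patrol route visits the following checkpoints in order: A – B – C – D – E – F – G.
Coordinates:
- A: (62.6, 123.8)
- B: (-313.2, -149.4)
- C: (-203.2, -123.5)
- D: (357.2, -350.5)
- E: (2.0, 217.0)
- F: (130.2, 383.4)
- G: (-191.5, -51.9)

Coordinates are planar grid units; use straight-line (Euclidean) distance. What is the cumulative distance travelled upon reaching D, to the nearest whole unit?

Leg distances:
A→B: 464.6  (cumulative 464.6)
B→C: 113.0  (cumulative 577.6)
C→D: 604.6  (cumulative 1182.2)
Cumulative distance at D ≈ 1182.

1182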